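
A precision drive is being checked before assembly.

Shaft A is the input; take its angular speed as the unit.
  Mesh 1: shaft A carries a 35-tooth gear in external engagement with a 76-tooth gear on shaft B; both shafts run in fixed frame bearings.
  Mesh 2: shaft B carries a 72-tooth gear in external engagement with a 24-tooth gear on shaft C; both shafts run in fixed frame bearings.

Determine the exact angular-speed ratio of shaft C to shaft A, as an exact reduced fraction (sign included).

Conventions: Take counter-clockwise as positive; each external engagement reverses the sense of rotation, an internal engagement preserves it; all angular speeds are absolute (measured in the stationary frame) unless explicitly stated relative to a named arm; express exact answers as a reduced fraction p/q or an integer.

105/76

class = fixed-axis compound train [2 meshes; 2 ratios multiply, 2 sense flips]
mesh 1 [35T→76T]: running ratio 35/76, sense −
mesh 2 [72T→24T]: running ratio 105/76, sense +
ω_out/ω_in = 105/76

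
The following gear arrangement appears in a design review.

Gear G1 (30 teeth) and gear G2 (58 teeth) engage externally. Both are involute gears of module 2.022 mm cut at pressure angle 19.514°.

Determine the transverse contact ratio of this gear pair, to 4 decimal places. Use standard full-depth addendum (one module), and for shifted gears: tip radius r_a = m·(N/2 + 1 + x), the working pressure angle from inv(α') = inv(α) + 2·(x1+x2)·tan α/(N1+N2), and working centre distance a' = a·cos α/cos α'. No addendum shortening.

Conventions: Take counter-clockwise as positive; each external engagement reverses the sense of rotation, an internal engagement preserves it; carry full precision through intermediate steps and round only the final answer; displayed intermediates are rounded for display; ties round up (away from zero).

recognized (one external pair, fixed centres): single-mesh tooth geometry, m = 2.022, N1 = 30, N2 = 58
base radii: r_b1 = 28.587842, r_b2 = 55.269827
tip radii: r_a1 = 32.352000, r_a2 = 60.660000
no profile shift: α' = α, a' = a
action lengths: √(r_a1²−r_b1²) = 15.145534, √(r_a2²−r_b2²) = 24.997636
base pitch p_b = π·m·cos α = 5.987424
CR = (15.145534 + 24.997636 − 88.968000·sin 19.51400°)/5.987424 = 1.741074
contact ratio ≈ 1.7411

1.7411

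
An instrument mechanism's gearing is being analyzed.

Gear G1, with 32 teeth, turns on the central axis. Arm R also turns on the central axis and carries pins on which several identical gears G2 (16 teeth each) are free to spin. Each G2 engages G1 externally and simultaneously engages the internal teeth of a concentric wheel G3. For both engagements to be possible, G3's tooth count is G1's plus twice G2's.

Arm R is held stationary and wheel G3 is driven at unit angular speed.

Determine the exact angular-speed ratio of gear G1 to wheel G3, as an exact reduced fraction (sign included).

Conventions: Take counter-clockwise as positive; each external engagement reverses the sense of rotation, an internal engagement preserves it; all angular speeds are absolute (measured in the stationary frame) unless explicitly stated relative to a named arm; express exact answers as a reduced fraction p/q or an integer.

planetary set (32T centre, 16T on arm, 64T internal) — Willis relation
ring teeth: 32 + 2·16 = 64
32(ω_sun−ω_arm) = −64(ω_ring−ω_arm),  ω_arm = 0, ω_ring = 1
ω_sun = 0 − (64/32)(1−0) = -2
ω_out/ω_in = -2

-2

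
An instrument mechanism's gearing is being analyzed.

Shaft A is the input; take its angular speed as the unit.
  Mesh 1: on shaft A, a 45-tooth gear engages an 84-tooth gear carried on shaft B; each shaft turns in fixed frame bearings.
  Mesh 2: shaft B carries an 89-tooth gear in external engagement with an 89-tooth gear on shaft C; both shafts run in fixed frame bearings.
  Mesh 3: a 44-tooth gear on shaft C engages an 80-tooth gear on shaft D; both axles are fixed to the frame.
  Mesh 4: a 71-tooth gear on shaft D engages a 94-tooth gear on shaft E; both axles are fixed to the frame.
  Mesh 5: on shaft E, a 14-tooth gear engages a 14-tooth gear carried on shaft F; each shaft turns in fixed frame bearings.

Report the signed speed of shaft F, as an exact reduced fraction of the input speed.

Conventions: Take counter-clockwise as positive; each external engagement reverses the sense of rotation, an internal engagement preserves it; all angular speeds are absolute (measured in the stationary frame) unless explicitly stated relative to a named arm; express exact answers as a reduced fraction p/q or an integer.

-2343/10528

5-mesh fixed-axis compound train (all bearings frame-fixed)
mesh 1 [45T→84T]: |ω|/ω_in = 1×45/84 = 15/28, sense flips to −
mesh 2 [89T→89T]: |ω|/ω_in = (15/28)×89/89 = 15/28, sense flips to +
mesh 3 [44T→80T]: |ω|/ω_in = (15/28)×44/80 = 33/112, sense flips to −
mesh 4 [71T→94T]: |ω|/ω_in = (33/112)×71/94 = 2343/10528, sense flips to +
mesh 5 [14T→14T]: |ω|/ω_in = (2343/10528)×14/14 = 2343/10528, sense flips to −
signed output speed (× input speed) = -2343/10528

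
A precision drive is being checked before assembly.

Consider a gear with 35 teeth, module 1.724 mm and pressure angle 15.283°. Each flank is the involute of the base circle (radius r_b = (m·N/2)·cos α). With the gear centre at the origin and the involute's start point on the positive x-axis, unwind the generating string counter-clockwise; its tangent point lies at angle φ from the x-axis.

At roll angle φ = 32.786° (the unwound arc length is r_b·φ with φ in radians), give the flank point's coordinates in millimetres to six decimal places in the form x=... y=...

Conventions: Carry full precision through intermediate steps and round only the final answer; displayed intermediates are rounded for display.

single-mesh involute tooth geometry (35T wheel at module 1.724)
pitch radius r_p = m·N/2 = 1.724·35/2 = 30.170000
base radius r_b = r_p·cos α = 30.170000·cos 15.283° = 29.103058
roll angle φ = 32.786° = 0.57222365 rad
x = r_b·(cos φ + φ·sin φ) = 33.484804
y = r_b·(sin φ − φ·cos φ) = 1.758843

x=33.484804 y=1.758843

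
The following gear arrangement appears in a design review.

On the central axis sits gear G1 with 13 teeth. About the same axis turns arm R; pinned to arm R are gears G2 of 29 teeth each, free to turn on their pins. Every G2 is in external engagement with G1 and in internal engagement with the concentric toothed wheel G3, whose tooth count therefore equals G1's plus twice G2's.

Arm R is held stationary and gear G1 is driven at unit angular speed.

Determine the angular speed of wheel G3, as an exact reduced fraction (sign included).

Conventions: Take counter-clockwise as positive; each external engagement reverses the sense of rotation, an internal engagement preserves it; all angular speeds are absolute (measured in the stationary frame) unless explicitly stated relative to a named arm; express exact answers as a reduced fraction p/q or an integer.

class = planetary set [G3 = 13+2·29 = 71; Willis about the carrier]
ring teeth: 13 + 2·29 = 71
13(ω_sun−ω_arm) = −71(ω_ring−ω_arm),  ω_arm = 0, ω_sun = 1
ω_ring = 0 − (13/71)(1−0) = -13/71
exact speed ratio = -13/71

-13/71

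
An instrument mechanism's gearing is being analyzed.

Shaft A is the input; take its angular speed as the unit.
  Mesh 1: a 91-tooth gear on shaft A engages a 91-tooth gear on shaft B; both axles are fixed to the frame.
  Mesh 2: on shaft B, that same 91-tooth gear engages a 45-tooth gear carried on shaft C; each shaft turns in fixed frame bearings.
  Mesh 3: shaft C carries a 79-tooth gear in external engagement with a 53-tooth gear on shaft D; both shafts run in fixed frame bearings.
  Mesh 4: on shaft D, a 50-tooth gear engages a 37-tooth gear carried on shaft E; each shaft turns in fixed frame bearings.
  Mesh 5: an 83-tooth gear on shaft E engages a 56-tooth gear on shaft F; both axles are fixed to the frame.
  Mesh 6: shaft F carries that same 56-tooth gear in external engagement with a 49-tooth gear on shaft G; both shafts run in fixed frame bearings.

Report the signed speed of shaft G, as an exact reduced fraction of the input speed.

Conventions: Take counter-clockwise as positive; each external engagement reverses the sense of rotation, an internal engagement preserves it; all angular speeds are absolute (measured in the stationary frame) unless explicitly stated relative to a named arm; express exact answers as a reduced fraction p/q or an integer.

6-mesh fixed-axis compound train (all bearings frame-fixed)
mesh 1 [91T→91T]: |ω|/ω_in = 1×91/91 = 1, sense flips to −
mesh 2 [91T→45T]: |ω|/ω_in = 1×91/45 = 91/45, sense flips to +
mesh 3 [79T→53T]: |ω|/ω_in = (91/45)×79/53 = 7189/2385, sense flips to −
mesh 4 [50T→37T]: |ω|/ω_in = (7189/2385)×50/37 = 71890/17649, sense flips to +
mesh 5 [83T→56T]: |ω|/ω_in = (71890/17649)×83/56 = 426205/70596, sense flips to −
mesh 6 [56T→49T]: |ω|/ω_in = (426205/70596)×56/49 = 852410/123543, sense flips to +
signed output speed (× input speed) = 852410/123543

852410/123543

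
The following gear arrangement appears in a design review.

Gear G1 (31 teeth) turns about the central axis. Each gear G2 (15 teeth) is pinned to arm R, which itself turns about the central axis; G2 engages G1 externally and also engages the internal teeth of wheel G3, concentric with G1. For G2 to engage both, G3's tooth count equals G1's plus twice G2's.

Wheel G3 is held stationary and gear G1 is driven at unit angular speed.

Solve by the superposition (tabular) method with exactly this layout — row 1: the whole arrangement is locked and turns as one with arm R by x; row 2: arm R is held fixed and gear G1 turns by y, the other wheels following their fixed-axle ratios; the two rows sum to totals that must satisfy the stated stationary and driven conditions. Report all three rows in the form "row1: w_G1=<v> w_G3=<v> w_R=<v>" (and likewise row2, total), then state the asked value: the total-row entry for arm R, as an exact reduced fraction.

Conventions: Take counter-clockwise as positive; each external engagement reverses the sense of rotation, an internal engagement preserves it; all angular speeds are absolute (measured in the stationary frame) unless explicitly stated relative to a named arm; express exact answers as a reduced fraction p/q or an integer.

row1: w_G1=31/92 w_G3=31/92 w_R=31/92
row2: w_G1=61/92 w_G3=-31/92 w_R=0
total: w_G1=1 w_G3=0 w_R=31/92
asked value: 31/92

class = planetary set [G3 = 31+2·15 = 61; Willis about the carrier]
row 1 (train locked, turned with arm): all members turn x
row 2: sun turns y, ring = −(31/61)·y, arm 0
boundary: total ω_ring = x − (31/61)·y = 0 and total ω_sun = x + y = 1  ⇒  y = 61/92, x = 31/92
row 2 ring = −(31/61)·61/92 = -31/92
totals (row 1 + row 2): sun 31/92 + 61/92 = 1, ring 31/92 + (-31/92) = 0, arm 31/92 + 0 = 31/92
asked cell (total, arm) = 31/92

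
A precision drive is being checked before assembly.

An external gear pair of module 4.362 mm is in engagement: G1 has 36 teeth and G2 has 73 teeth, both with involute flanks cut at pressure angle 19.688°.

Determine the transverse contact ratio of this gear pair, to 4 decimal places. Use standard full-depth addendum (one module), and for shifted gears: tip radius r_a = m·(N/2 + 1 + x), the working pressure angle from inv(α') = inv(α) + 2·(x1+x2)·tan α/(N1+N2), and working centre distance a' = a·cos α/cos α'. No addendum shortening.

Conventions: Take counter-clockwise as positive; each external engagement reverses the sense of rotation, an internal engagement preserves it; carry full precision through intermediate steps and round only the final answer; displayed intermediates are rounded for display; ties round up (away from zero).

1.7699

class = single-mesh tooth geometry [involute pair 36T × 73T, m = 4.362]
base radii: r_b1 = 73.926043, r_b2 = 149.905587
tip radii: r_a1 = 82.878000, r_a2 = 163.575000
no profile shift: α' = α, a' = a
action lengths: √(r_a1²−r_b1²) = 37.466025, √(r_a2²−r_b2²) = 65.460641
base pitch p_b = π·m·cos α = 12.902529
CR = (37.466025 + 65.460641 − 237.729000·sin 19.68800°)/12.902529 = 1.769903
contact ratio ≈ 1.7699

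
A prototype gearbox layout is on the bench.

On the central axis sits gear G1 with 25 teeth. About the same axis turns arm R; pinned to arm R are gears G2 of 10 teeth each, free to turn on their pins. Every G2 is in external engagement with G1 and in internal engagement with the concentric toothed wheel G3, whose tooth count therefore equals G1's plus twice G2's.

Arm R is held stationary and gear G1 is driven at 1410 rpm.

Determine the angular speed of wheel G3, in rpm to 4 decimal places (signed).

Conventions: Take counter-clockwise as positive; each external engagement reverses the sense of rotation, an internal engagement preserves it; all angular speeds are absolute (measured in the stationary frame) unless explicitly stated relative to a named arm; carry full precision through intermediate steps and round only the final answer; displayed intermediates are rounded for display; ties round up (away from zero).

-783.3333 rpm

recognized (axles ride arm R): planetary set, 25/10/45 teeth
normalise by the input: solve with ω_sun = 1, then scale by 1410 rpm
ring teeth: 25 + 2·10 = 45
25(ω_sun−ω_arm) = −45(ω_ring−ω_arm),  ω_arm = 0, ω_sun = 1
ω_ring = 0 − (25/45)(1−0) = -5/9
scale: ω_ring = -5/9 × 1410 rpm = -783.3333 rpm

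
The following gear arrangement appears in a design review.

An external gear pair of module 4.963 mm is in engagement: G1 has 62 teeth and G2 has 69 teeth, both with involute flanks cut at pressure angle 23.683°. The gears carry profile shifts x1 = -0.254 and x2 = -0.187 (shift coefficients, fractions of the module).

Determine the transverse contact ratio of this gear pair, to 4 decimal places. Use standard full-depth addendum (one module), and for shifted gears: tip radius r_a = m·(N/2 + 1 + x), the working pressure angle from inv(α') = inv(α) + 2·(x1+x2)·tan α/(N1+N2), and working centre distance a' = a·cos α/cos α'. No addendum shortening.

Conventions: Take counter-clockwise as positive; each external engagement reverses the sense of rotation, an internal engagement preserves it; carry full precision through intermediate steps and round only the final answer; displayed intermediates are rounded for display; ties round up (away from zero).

single-mesh involute tooth geometry (62T engaging 69T at module 4.963)
base radii: r_b1 = 140.895779, r_b2 = 156.803367
tip radii: r_a1 = 157.555398, r_a2 = 175.258419
inv(α') = inv(23.683°) + 2·(-0.254-0.187)·tan α/(62+69) = 0.02231603  ⇒  α' = 22.76421°
a' = a·cos α / cos α' = 325.0765·cos 23.683°/cos 22.76421° = 322.847321
action lengths: √(r_a1²−r_b1²) = 70.512997, √(r_a2²−r_b2²) = 78.282932
base pitch p_b = π·m·cos α = 14.278618
CR = (70.512997 + 78.282932 − 322.847321·sin 22.76421°)/14.278618 = 1.671976
contact ratio ≈ 1.6720

1.6720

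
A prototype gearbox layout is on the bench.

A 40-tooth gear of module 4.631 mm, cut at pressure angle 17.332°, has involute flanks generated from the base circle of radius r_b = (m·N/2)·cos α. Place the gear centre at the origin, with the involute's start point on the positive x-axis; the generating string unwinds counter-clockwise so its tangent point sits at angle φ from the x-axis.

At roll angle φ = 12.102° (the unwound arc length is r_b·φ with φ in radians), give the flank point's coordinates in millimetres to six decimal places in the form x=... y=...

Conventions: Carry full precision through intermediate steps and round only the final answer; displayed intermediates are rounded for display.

x=90.364859 y=0.276482

topology: single-mesh involute geometry — m = 4.631, N = 40
pitch radius r_p = m·N/2 = 4.631·40/2 = 92.620000
base radius r_b = r_p·cos α = 92.620000·cos 17.332° = 88.414549
roll angle φ = 12.102° = 0.21121975 rad
x = r_b·(cos φ + φ·sin φ) = 90.364859
y = r_b·(sin φ − φ·cos φ) = 0.276482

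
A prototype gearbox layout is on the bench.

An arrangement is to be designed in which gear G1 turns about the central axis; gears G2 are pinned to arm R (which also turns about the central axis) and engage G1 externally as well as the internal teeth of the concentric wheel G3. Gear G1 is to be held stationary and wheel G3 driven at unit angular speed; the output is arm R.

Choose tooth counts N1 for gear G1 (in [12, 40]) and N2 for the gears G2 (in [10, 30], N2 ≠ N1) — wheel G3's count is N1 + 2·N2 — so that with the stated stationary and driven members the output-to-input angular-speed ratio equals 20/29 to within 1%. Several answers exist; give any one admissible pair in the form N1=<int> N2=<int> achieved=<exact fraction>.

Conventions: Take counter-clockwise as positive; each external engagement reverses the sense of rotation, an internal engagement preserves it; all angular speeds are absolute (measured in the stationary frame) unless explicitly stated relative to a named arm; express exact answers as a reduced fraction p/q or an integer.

N1=18 N2=11 achieved=20/29

topology: planetary set — design target 20/29, arm = carrier (Willis)
Willis with ω_sun = 0: ω_arm/ω_ring = N3/(N1+N3); set equal to 20/29  ⇒  N3/N1 = (20/29)/(1 − 20/29) = 20/9
N3 = N1 + 2·N2  ⇒  N2/N1 = (N3/N1 − 1)/2 = (20/9 − 1)/2 = 11/18
smallest multiple with N1 ≥ 12 and N2 ≥ 10: k = 1  ⇒  N1 = 1·18 = 18, N2 = 1·11 = 11 (N1 ≤ 40, N2 ≤ 30, N2 ≠ N1 ✓), N3 = 18 + 2·11 = 40
check: N3/(N1+N3) with N1 = 18, N3 = 40 gives 20/29; |achieved − target| = 0 ≤ 1/145 ✓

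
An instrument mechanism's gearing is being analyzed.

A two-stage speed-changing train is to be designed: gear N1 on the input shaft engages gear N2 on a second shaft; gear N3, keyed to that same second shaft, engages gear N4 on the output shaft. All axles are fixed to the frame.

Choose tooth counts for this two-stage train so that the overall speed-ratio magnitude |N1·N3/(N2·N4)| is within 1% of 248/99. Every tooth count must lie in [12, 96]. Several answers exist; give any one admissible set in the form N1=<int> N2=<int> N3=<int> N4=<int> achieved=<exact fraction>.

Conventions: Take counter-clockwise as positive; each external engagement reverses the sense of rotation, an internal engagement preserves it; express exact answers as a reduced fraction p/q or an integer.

N1=16 N2=12 N3=62 N4=33 achieved=248/99

class = fixed-axis compound train [2-stage, 248/99 wanted]
target = 248/99 in lowest terms: an exact hit needs N1·N3 = k·248 and N2·N4 = k·99 for one integer k, every count in [12, 96]; additionally prefer no 1:1 stage (N1 ≠ N2, N3 ≠ N4)
k = 1…3: no 1:1-free in-range split of k·248 and k·99 into factor pairs; take k = 4
k = 4: N1·N3 = 992 = 16·62, N2·N4 = 396 = 12·33
achieved = 16·62/(12·33) = 248/99; |achieved − target| = 0 ≤ 62/2475 ✓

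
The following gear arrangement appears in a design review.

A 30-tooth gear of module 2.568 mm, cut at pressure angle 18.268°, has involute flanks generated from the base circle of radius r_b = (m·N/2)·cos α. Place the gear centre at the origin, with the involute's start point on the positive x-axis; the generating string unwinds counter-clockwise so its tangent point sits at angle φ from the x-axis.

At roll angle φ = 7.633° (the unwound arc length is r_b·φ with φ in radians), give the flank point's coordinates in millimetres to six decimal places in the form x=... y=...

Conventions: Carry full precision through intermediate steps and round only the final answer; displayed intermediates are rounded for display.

single-mesh involute tooth geometry (30T wheel at module 2.568)
pitch radius r_p = m·N/2 = 2.568·30/2 = 38.520000
base radius r_b = r_p·cos α = 38.520000·cos 18.268° = 36.578619
roll angle φ = 7.633° = 0.13322098 rad
x = r_b·(cos φ + φ·sin φ) = 36.901776
y = r_b·(sin φ − φ·cos φ) = 0.028777

x=36.901776 y=0.028777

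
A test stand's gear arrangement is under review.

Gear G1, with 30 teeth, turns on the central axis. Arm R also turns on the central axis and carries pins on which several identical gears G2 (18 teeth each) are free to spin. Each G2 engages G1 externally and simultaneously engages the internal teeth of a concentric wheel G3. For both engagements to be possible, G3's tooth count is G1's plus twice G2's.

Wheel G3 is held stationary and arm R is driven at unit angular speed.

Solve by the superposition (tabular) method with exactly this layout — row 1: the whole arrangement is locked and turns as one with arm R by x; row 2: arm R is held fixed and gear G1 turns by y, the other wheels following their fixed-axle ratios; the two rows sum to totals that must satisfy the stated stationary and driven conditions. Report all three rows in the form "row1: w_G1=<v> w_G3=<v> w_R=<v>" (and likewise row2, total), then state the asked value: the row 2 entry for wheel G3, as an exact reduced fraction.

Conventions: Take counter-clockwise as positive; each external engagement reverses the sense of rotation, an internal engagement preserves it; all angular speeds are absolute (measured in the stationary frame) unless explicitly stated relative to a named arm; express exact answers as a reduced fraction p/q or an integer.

topology: planetary set — G1 30T / G2 18T / G3 66T, arm = carrier (Willis)
row 1: whole set turns with the arm by x
row 2 (arm held, sun turns y): ω_ring = −(30/66)·y, ω_arm = 0
boundary: total ω_ring = x − (30/66)·y = 0 and total ω_arm = x = 1  ⇒  y = 11/5, x = 1
row 2 ring = −(30/66)·11/5 = -1
totals (row 1 + row 2): sun 1 + 11/5 = 16/5, ring 1 + (-1) = 0, arm 1 + 0 = 1
asked cell (row2, ring) = -1

row1: w_G1=1 w_G3=1 w_R=1
row2: w_G1=11/5 w_G3=-1 w_R=0
total: w_G1=16/5 w_G3=0 w_R=1
asked value: -1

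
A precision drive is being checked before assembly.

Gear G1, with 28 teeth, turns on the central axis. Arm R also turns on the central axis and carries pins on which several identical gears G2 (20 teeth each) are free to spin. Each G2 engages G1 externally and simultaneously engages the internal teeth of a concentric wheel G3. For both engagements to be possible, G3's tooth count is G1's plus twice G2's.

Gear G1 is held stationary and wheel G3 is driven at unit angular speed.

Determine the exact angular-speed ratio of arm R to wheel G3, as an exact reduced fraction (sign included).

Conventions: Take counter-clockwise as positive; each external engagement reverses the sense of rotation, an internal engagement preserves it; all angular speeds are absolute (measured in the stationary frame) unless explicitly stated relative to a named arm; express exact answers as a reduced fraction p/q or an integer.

17/24

planetary set (28T centre, 20T on arm, 68T internal) — Willis relation
ring teeth: 28 + 2·20 = 68
28(ω_sun−ω_arm) = −68(ω_ring−ω_arm),  ω_sun = 0, ω_ring = 1
28(0−ω_arm) = −68(1−ω_arm)  ⇒  96·ω_arm = 68  ⇒  ω_arm = 17/24
ω_out/ω_in = 17/24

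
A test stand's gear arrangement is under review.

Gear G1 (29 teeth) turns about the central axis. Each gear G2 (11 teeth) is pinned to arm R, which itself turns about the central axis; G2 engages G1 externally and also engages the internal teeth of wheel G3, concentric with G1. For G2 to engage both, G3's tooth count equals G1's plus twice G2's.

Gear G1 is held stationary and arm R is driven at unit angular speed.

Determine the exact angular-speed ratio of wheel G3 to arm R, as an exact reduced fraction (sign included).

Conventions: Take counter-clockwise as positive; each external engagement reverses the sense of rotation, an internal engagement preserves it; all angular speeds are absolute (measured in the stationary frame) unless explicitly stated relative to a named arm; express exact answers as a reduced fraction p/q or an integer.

topology: planetary set — G1 29T / G2 11T / G3 51T, arm = carrier (Willis)
ring teeth: 29 + 2·11 = 51
29(ω_sun−ω_arm) = −51(ω_ring−ω_arm),  ω_sun = 0, ω_arm = 1
ω_ring = 1 − (29/51)(0−1) = 80/51
ω_out/ω_in = 80/51

80/51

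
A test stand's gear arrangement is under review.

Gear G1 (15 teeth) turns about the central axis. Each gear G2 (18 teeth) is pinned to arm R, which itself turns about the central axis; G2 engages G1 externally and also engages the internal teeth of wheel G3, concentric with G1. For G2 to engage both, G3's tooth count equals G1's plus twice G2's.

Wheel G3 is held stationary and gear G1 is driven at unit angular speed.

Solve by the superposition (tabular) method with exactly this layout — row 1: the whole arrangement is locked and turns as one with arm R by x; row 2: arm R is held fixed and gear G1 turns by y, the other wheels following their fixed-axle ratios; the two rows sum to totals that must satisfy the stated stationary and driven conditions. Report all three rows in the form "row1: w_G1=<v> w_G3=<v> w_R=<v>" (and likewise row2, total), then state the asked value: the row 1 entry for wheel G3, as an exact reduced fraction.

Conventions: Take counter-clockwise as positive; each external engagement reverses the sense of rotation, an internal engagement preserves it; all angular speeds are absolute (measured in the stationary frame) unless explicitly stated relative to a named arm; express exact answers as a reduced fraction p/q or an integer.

row1: w_G1=5/22 w_G3=5/22 w_R=5/22
row2: w_G1=17/22 w_G3=-5/22 w_R=0
total: w_G1=1 w_G3=0 w_R=5/22
asked value: 5/22

class = planetary set [G3 = 15+2·18 = 51; Willis about the carrier]
superposition row 1 [locked train]: every member turns x
row 2: sun turns y, ring = −(15/51)·y, arm 0
boundary: total ω_ring = x − (15/51)·y = 0 and total ω_sun = x + y = 1  ⇒  y = 17/22, x = 5/22
row 2 ring = −(15/51)·17/22 = -5/22
totals (row 1 + row 2): sun 5/22 + 17/22 = 1, ring 5/22 + (-5/22) = 0, arm 5/22 + 0 = 5/22
asked cell (row1, ring) = 5/22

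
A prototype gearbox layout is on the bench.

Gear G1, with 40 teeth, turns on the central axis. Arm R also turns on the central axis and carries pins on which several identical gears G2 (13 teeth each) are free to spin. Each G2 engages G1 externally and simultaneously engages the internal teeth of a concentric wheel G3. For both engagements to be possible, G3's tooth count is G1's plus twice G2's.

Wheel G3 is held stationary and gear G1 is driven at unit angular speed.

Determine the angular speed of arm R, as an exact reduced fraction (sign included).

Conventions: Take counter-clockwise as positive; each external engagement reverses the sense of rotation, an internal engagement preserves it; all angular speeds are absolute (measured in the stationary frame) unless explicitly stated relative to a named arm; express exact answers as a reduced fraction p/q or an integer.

20/53

topology: planetary set — G1 40T / G2 13T / G3 66T, arm = carrier (Willis)
ring teeth: 40 + 2·13 = 66
40(ω_sun−ω_arm) = −66(ω_ring−ω_arm),  ω_ring = 0, ω_sun = 1
40(1−ω_arm) = −66(0−ω_arm)  ⇒  106·ω_arm = 40  ⇒  ω_arm = 20/53
exact speed ratio = 20/53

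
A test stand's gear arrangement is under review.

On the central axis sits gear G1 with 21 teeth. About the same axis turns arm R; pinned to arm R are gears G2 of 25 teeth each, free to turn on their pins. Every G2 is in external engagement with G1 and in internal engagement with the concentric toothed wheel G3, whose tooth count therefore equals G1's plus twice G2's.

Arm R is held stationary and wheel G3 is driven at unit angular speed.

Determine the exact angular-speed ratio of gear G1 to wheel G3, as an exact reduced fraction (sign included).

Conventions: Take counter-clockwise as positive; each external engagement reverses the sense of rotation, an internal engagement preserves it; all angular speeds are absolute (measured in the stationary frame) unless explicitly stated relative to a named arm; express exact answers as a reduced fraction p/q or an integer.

-71/21

class = planetary set [G3 = 21+2·25 = 71; Willis about the carrier]
ring teeth: 21 + 2·25 = 71
21(ω_sun−ω_arm) = −71(ω_ring−ω_arm),  ω_arm = 0, ω_ring = 1
ω_sun = 0 − (71/21)(1−0) = -71/21
ω_out/ω_in = -71/21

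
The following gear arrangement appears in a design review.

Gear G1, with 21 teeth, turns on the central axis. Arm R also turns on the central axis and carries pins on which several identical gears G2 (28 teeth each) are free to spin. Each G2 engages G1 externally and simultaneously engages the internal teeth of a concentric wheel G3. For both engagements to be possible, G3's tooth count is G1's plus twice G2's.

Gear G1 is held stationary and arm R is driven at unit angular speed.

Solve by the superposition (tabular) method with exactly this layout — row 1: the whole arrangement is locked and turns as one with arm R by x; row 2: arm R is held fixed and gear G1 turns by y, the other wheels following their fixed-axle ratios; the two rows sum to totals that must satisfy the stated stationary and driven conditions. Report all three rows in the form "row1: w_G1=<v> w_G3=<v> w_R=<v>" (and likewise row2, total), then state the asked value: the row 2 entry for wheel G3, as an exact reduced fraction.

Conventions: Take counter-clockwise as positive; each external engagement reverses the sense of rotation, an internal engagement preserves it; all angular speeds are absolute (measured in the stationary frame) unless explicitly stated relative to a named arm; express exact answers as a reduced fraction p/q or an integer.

topology: planetary set — G1 21T / G2 28T / G3 77T, arm = carrier (Willis)
superposition row 1 [locked train]: every member turns x
row 2 (arm held, sun turns y): ω_ring = −(21/77)·y, ω_arm = 0
boundary: total ω_sun = x + y = 0 and total ω_arm = x = 1  ⇒  y = -1, x = 1
row 2 ring = −(21/77)·(-1) = 3/11
totals (row 1 + row 2): sun 1 + (-1) = 0, ring 1 + 3/11 = 14/11, arm 1 + 0 = 1
asked cell (row2, ring) = 3/11

row1: w_G1=1 w_G3=1 w_R=1
row2: w_G1=-1 w_G3=3/11 w_R=0
total: w_G1=0 w_G3=14/11 w_R=1
asked value: 3/11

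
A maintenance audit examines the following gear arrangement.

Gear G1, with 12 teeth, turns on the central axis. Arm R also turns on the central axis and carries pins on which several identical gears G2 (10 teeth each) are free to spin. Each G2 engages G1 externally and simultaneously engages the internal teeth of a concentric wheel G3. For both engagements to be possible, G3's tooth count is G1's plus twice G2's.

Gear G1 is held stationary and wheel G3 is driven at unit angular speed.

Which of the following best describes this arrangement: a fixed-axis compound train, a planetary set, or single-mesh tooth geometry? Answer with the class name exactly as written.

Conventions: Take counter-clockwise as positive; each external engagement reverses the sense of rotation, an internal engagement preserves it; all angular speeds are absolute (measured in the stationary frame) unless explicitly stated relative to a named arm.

planetary set (12T centre, 10T on arm, 32T internal) — Willis relation
classification: planetary set

planetary set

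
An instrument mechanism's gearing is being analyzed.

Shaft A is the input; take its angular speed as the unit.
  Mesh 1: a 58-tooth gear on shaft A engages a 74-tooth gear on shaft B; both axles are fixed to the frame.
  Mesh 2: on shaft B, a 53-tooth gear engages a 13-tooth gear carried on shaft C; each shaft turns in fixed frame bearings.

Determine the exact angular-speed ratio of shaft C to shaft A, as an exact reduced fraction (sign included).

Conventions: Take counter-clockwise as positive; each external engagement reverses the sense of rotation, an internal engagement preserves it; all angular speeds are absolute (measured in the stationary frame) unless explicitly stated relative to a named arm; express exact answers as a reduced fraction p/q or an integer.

class = fixed-axis compound train [2 meshes; 2 ratios multiply, 2 sense flips]
mesh 1 [58T→74T]: running ratio 29/37, sense −
mesh 2 [53T→13T]: running ratio 1537/481, sense +
ω_out/ω_in = 1537/481

1537/481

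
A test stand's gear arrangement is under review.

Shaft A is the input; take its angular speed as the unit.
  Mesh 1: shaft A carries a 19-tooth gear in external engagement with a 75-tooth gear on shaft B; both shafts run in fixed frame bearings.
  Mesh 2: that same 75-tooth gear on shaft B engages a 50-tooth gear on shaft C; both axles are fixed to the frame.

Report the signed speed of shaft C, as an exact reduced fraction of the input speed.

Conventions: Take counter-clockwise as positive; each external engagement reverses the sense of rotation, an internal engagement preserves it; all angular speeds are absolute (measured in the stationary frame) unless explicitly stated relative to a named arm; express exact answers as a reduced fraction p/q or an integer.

19/50

2-mesh fixed-axis compound train (all bearings frame-fixed)
mesh 1 [19T→75T]: |ω|/ω_in = 1×19/75 = 19/75, sense flips to −
mesh 2 [75T→50T]: |ω|/ω_in = (19/75)×75/50 = 19/50, sense flips to +
signed output speed (× input speed) = 19/50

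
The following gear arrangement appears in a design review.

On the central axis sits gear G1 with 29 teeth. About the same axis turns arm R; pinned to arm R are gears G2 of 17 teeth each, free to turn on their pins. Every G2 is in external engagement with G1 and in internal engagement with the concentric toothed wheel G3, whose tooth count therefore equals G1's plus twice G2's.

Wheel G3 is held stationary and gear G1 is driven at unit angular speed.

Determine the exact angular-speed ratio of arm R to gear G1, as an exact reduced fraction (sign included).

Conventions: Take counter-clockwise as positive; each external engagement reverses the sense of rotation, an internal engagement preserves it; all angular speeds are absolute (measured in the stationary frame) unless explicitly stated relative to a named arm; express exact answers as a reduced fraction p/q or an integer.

29/92

class = planetary set [G3 = 29+2·17 = 63; Willis about the carrier]
ring teeth: 29 + 2·17 = 63
29(ω_sun−ω_arm) = −63(ω_ring−ω_arm),  ω_ring = 0, ω_sun = 1
29(1−ω_arm) = −63(0−ω_arm)  ⇒  92·ω_arm = 29  ⇒  ω_arm = 29/92
ω_out/ω_in = 29/92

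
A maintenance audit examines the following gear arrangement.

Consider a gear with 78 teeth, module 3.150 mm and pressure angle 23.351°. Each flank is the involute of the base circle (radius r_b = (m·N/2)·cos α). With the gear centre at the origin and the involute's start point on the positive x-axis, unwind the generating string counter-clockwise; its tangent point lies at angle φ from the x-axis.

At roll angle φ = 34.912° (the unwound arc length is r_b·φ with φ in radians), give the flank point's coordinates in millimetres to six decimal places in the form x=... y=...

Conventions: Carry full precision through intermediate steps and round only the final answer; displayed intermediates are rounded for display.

single-mesh involute tooth geometry (78T wheel at module 3.150)
pitch radius r_p = m·N/2 = 3.150·78/2 = 122.850000
base radius r_b = r_p·cos α = 122.850000·cos 23.351° = 112.787840
roll angle φ = 34.912° = 0.60932935 rad
x = r_b·(cos φ + φ·sin φ) = 131.822137
y = r_b·(sin φ − φ·cos φ) = 8.193817

x=131.822137 y=8.193817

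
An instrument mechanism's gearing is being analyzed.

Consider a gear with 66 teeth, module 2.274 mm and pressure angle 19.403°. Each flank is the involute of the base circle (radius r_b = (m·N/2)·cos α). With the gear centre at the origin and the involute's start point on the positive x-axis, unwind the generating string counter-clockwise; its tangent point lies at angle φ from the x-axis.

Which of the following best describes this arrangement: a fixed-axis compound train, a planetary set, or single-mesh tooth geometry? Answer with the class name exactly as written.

single-mesh tooth geometry

single-mesh involute tooth geometry (66T wheel at module 2.274)
classification: single-mesh tooth geometry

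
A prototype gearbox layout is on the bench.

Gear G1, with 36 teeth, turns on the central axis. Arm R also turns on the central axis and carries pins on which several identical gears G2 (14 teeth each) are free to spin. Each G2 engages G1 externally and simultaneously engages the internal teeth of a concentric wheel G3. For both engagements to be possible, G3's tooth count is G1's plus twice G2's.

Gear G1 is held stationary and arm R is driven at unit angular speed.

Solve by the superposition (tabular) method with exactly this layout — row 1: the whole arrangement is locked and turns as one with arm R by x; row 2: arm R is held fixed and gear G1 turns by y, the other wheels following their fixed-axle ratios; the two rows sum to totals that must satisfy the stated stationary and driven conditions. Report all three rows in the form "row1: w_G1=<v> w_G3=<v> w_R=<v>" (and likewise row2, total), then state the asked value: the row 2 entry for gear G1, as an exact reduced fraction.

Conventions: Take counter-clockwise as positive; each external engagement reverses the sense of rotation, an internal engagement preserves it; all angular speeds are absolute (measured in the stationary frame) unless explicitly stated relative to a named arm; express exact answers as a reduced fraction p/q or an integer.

topology: planetary set — G1 36T / G2 14T / G3 64T, arm = carrier (Willis)
row 1 (train locked, turned with arm): all members turn x
superposition row 2 [arm held]: sun y, ring −(36/64)·y, arm 0
boundary: total ω_sun = x + y = 0 and total ω_arm = x = 1  ⇒  y = -1, x = 1
row 2 ring = −(36/64)·(-1) = 9/16
totals (row 1 + row 2): sun 1 + (-1) = 0, ring 1 + 9/16 = 25/16, arm 1 + 0 = 1
asked cell (row2, sun) = -1

row1: w_G1=1 w_G3=1 w_R=1
row2: w_G1=-1 w_G3=9/16 w_R=0
total: w_G1=0 w_G3=25/16 w_R=1
asked value: -1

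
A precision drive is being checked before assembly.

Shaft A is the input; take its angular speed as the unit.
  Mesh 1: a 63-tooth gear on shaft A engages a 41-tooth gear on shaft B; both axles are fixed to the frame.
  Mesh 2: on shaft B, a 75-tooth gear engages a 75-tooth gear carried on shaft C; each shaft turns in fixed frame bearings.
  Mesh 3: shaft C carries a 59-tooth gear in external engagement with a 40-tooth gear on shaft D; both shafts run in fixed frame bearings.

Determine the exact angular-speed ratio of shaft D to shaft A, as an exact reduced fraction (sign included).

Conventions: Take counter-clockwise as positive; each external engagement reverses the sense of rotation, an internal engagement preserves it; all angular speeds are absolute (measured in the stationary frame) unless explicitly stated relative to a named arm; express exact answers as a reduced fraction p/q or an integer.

-3717/1640

class = fixed-axis compound train [3 meshes; 3 ratios multiply, 3 sense flips]
mesh 1 [63T→41T]: running ratio 63/41, sense −
mesh 2 [75T→75T]: running ratio 63/41, sense +
mesh 3 [59T→40T]: running ratio 3717/1640, sense −
ω_out/ω_in = -3717/1640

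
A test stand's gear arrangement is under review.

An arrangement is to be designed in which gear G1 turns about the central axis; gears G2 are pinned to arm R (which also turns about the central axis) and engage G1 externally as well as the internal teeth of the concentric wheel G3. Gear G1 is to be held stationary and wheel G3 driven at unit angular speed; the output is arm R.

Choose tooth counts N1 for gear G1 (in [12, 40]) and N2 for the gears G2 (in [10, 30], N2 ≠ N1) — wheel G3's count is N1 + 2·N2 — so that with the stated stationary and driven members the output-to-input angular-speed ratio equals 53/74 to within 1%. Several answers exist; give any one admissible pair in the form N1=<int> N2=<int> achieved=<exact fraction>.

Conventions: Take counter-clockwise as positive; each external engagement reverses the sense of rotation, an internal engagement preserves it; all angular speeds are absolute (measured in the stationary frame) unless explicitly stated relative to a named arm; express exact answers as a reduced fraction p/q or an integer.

design class (target 53/74): planetary set
Willis with ω_sun = 0: ω_arm/ω_ring = N3/(N1+N3); set equal to 53/74  ⇒  N3/N1 = (53/74)/(1 − 53/74) = 53/21
N3 = N1 + 2·N2  ⇒  N2/N1 = (N3/N1 − 1)/2 = (53/21 − 1)/2 = 16/21
smallest multiple with N1 ≥ 12 and N2 ≥ 10: k = 1  ⇒  N1 = 1·21 = 21, N2 = 1·16 = 16 (N1 ≤ 40, N2 ≤ 30, N2 ≠ N1 ✓), N3 = 21 + 2·16 = 53
check: N3/(N1+N3) with N1 = 21, N3 = 53 gives 53/74; |achieved − target| = 0 ≤ 53/7400 ✓

N1=21 N2=16 achieved=53/74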